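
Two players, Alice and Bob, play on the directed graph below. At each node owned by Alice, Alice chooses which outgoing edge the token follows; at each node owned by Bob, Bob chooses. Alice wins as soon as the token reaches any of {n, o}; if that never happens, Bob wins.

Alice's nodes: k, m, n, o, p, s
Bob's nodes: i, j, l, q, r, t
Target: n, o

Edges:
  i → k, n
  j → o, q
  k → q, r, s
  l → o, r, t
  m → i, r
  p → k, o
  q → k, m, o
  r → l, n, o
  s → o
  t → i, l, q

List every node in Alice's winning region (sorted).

i, j, k, m, n, o, p, q, s

A0 = {n, o}
A1: add {p, s} — p (Alice) has p→o; s (Alice) has s→o.
A2: add {k} — k (Alice) has k→s.
A3: add {i} — i (Bob): all of {k, n} already in.
A4: add {m} — m (Alice) has m→i.
A5: add {q} — q (Bob): all of {k, m, o} already in.
A6: add {j} — j (Bob): all of {o, q} already in.
A7 = A6; e.g. l (Bob) can still go to r. Fixed point.
Alice's winning region = {i, j, k, m, n, o, p, q, s}.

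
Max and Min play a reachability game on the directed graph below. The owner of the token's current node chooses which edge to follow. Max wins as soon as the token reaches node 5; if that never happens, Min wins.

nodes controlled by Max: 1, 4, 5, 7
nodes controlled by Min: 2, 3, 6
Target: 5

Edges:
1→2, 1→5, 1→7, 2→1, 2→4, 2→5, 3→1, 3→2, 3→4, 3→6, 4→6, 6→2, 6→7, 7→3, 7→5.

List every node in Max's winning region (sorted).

A0 = {5}
A1: add {1, 7} — 1 (Max) has 1→5; 7 (Max) has 7→5.
A2 = A1; e.g. 2 (Min) can still go to 4. Fixed point.
Max's winning region = {1, 5, 7}.

1, 5, 7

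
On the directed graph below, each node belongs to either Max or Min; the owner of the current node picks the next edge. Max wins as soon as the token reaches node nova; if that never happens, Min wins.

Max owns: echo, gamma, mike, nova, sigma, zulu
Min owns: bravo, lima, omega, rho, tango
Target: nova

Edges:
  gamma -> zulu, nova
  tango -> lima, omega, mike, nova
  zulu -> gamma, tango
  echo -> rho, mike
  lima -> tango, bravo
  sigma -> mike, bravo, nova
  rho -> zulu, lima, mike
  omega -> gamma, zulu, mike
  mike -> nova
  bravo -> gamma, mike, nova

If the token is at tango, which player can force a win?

Min

A0 = {nova}
A1: add {gamma, mike, sigma} — gamma (Max) has gamma→nova; sigma (Max) has sigma→nova; mike (Max) has mike→nova.
A2: add {bravo, echo, zulu} — zulu (Max) has zulu→gamma; echo (Max) has echo→mike; bravo (Min): all of {gamma, mike, nova} already in.
A3: add {omega} — omega (Min): all of {gamma, zulu, mike} already in.
A4 = A3; e.g. tango (Min) can still go to lima. Fixed point.
tango never enters the attractor, so Min can avoid the target forever.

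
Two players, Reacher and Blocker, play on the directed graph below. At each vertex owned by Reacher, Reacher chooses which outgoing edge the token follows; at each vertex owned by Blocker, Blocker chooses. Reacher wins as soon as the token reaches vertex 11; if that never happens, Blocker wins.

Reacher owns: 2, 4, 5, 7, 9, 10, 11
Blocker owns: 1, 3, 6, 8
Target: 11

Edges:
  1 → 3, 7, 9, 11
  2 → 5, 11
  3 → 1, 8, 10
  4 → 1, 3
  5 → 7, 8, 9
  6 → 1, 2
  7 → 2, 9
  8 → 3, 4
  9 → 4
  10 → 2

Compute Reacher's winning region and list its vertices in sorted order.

2, 5, 7, 10, 11

A0 = {11}
A1: add {2} — 2 (Reacher) has 2→11.
A2: add {7, 10} — 7 (Reacher) has 7→2; 10 (Reacher) has 10→2.
A3: add {5} — 5 (Reacher) has 5→7.
A4 = A3; e.g. 1 (Blocker) can still go to 3. Fixed point.
Reacher's winning region = {2, 5, 7, 10, 11}.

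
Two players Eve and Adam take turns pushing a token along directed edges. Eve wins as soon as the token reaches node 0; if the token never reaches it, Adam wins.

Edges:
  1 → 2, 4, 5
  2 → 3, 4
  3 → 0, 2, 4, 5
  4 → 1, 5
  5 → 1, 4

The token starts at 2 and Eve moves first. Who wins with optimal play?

Track states (vertex, player-to-move).
A0 = {(0,Eve), (0,Adam)}
A1: add {(3,Eve)}.
A2 = A1; e.g. (1,Eve) stays out. (2,Eve) never enters ⇒ Adam avoids the target.

Adam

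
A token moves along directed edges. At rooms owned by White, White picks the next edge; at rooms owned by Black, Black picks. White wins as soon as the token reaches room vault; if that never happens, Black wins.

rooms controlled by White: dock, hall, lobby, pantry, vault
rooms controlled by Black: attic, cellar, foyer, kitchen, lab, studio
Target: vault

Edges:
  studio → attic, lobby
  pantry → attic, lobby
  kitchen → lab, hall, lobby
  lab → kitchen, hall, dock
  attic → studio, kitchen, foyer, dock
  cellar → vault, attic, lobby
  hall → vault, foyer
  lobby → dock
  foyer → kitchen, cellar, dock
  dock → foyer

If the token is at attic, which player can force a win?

Black

A0 = {vault}
A1: add {hall} — hall (White) has hall→vault.
A2 = A1; e.g. studio (Black) can still go to attic. Fixed point.
attic never enters the attractor, so Black can avoid the target forever.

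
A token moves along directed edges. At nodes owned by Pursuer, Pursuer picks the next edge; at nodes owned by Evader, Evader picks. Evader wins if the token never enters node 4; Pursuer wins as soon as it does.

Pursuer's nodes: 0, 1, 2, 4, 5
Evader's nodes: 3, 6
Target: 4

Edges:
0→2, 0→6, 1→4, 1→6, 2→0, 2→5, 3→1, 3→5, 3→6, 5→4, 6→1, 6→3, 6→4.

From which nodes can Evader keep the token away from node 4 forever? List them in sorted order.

A0 = {4}
A1: add {1, 5} — 1 (Pursuer) has 1→4; 5 (Pursuer) has 5→4.
A2: add {2} — 2 (Pursuer) has 2→5.
A3: add {0} — 0 (Pursuer) has 0→2.
A4 = A3; e.g. 3 (Evader) can still go to 6. Fixed point.
Pursuer's attractor = {0, 1, 2, 4, 5}; Evader avoids the target exactly from the complement.

3, 6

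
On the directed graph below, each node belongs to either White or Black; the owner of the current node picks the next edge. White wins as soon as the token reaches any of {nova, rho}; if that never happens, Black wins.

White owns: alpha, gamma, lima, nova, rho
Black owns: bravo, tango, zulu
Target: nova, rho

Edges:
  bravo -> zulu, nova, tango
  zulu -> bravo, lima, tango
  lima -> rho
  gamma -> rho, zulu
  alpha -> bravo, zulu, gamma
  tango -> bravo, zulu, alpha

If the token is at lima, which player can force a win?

White

A0 = {nova, rho}
A1: add {gamma, lima} — lima (White) has lima→rho; gamma (White) has gamma→rho.
lima ∈ A1, so White can force the target.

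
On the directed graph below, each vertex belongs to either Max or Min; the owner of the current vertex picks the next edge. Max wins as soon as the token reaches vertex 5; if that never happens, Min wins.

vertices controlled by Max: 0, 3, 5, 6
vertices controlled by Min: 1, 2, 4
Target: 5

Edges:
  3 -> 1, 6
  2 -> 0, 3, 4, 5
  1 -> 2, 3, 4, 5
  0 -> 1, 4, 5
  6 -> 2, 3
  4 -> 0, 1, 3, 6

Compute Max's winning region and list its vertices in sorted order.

A0 = {5}
A1: add {0} — 0 (Max) has 0→5.
A2 = A1; e.g. 1 (Min) can still go to 2. Fixed point.
Max's winning region = {0, 5}.

0, 5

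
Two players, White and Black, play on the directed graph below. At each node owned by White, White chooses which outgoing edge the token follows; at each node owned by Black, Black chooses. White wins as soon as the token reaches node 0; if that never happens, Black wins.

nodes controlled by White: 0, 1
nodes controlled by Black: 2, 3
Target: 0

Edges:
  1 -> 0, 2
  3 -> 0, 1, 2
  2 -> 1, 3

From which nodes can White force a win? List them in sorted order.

A0 = {0}
A1: add {1} — 1 (White) has 1→0.
A2 = A1; e.g. 2 (Black) can still go to 3. Fixed point.
White's winning region = {0, 1}.

0, 1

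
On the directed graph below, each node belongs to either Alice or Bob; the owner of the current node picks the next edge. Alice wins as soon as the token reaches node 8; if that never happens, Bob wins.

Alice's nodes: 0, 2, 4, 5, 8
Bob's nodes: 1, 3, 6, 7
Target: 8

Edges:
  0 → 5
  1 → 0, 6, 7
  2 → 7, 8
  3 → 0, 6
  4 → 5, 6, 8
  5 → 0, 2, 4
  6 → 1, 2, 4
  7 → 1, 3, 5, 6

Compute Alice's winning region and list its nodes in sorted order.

A0 = {8}
A1: add {2, 4} — 2 (Alice) has 2→8; 4 (Alice) has 4→8.
A2: add {5} — 5 (Alice) has 5→2.
A3: add {0} — 0 (Alice) has 0→5.
A4 = A3; e.g. 1 (Bob) can still go to 6. Fixed point.
Alice's winning region = {0, 2, 4, 5, 8}.

0, 2, 4, 5, 8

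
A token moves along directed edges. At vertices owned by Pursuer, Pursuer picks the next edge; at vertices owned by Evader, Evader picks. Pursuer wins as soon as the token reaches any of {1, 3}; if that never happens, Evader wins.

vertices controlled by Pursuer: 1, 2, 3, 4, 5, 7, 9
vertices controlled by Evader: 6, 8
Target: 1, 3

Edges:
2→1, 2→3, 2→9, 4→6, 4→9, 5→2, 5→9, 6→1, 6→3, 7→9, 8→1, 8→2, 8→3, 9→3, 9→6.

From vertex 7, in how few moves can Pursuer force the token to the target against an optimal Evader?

A0 = {1, 3}
A1: add {2, 6, 9} — 2 (Pursuer) has 2→1; 6 (Evader): all of {1, 3} already in; 9 (Pursuer) has 9→3.
A2: add {4, 5, 7, 8} — 4 (Pursuer) has 4→6; 5 (Pursuer) has 5→2; 7 (Pursuer) has 7→9; 8 (Evader): all of {1, 2, 3} already in.
A2 = all vertices. Fixed point.
7 enters the attractor at level 2, so Pursuer can force the target in 2 moves from there.

2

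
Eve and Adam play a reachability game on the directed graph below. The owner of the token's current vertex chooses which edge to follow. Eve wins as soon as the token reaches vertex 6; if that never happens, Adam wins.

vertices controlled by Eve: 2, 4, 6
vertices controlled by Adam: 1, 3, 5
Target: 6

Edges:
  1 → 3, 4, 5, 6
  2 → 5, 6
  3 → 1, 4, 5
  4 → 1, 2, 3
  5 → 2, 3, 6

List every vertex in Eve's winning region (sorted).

2, 4, 6

A0 = {6}
A1: add {2} — 2 (Eve) has 2→6.
A2: add {4} — 4 (Eve) has 4→2.
A3 = A2; e.g. 1 (Adam) can still go to 3. Fixed point.
Eve's winning region = {2, 4, 6}.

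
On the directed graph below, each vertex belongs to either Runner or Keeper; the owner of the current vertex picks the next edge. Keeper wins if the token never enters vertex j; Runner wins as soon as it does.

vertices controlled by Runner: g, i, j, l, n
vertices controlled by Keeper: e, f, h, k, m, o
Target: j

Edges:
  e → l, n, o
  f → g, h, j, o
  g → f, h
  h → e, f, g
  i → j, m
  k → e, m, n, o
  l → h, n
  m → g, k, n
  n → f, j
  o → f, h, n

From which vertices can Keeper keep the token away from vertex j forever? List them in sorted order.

e, f, g, h, k, m, o

A0 = {j}
A1: add {i, n} — i (Runner) has i→j; n (Runner) has n→j.
A2: add {l} — l (Runner) has l→n.
A3 = A2; e.g. e (Keeper) can still go to o. Fixed point.
Runner's attractor = {i, j, l, n}; Keeper avoids the target exactly from the complement.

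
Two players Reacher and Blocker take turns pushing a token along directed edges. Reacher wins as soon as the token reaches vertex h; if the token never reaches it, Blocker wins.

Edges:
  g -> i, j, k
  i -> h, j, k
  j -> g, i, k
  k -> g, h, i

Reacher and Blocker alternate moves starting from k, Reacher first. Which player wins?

Track states (vertex, player-to-move).
A0 = {(h,Reacher), (h,Blocker)}
A1: add {(i,Reacher), (k,Reacher)}.
(k,Reacher) ∈ A1 ⇒ Reacher forces the target.

Reacher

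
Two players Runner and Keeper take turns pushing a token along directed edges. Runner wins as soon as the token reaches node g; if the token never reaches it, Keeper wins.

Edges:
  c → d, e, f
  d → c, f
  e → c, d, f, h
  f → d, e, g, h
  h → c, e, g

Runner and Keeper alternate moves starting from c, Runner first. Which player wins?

Track states (vertex, player-to-move).
A0 = {(g,Runner), (g,Keeper)}
A1: add {(f,Runner), (h,Runner)}.
A2 = A1; e.g. (c,Runner) stays out. (c,Runner) never enters ⇒ Keeper avoids the target.

Keeper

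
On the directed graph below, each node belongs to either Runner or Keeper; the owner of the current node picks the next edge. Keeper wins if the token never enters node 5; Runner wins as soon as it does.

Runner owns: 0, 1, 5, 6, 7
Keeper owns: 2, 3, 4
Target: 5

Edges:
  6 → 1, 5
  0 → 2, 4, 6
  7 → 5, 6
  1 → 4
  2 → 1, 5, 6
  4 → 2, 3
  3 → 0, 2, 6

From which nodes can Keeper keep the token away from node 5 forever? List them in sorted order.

1, 2, 3, 4

A0 = {5}
A1: add {6, 7} — 6 (Runner) has 6→5; 7 (Runner) has 7→5.
A2: add {0} — 0 (Runner) has 0→6.
A3 = A2; e.g. 1 (Runner) has no edge into A2. Fixed point.
Runner's attractor = {0, 5, 6, 7}; Keeper avoids the target exactly from the complement.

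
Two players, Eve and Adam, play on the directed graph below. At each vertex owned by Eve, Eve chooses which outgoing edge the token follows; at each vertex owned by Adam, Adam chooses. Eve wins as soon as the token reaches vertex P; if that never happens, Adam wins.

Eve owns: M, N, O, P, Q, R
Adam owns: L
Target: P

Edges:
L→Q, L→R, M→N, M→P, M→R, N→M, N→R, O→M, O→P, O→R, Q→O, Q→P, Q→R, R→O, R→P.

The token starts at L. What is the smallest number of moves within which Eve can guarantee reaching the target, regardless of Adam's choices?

2

A0 = {P}
A1: add {M, O, Q, R} — M (Eve) has M→P; O (Eve) has O→P; Q (Eve) has Q→P; R (Eve) has R→P.
A2: add {L, N} — L (Adam): all of {Q, R} already in; N (Eve) has N→M.
A2 = all vertices. Fixed point.
L enters the attractor at level 2, so Eve can force the target in 2 moves from there.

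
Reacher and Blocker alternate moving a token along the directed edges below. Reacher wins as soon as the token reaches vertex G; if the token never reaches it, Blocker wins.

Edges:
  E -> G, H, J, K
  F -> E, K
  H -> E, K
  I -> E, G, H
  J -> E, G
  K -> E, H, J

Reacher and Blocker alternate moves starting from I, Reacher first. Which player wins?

Reacher

Track states (vertex, player-to-move).
A0 = {(G,Reacher), (G,Blocker)}
A1: add {(E,Reacher), (I,Reacher), (J,Reacher)}.
(I,Reacher) ∈ A1 ⇒ Reacher forces the target.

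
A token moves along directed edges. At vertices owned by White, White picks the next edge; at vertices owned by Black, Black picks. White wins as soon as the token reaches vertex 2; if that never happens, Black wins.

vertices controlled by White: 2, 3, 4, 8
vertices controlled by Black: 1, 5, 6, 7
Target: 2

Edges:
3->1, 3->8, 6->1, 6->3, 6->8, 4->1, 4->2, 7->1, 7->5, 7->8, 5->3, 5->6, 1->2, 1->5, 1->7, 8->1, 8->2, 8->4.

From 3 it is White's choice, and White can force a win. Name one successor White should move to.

8

A0 = {2}
A1: add {4, 8} — 4 (White) has 4→2; 8 (White) has 8→2.
A2: add {3} — 3 (White) has 3→8.
A3 = A2; e.g. 1 (Black) can still go to 5. Fixed point.
From 3, successor 8 is in the attractor (rank 1); the other successor 1 is not.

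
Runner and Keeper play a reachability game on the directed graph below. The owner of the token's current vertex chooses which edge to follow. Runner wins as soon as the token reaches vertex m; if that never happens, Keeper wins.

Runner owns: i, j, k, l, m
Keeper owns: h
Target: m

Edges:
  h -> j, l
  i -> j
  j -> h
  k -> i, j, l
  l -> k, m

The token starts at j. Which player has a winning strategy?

A0 = {m}
A1: add {l} — l (Runner) has l→m.
A2: add {k} — k (Runner) has k→l.
A3 = A2; e.g. h (Keeper) can still go to j. Fixed point.
j never enters the attractor, so Keeper can avoid the target forever.

Keeper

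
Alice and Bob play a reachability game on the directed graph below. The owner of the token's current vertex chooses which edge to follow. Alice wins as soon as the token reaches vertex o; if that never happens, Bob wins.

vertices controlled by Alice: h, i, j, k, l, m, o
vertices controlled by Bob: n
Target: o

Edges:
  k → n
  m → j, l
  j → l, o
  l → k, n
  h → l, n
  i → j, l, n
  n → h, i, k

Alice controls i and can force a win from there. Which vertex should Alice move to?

j

A0 = {o}
A1: add {j} — j (Alice) has j→o.
A2: add {i, m} — i (Alice) has i→j; m (Alice) has m→j.
A3 = A2; e.g. h (Alice) has no edge into A2. Fixed point.
From i, successor j is in the attractor (rank 1); the other successors l, n are not.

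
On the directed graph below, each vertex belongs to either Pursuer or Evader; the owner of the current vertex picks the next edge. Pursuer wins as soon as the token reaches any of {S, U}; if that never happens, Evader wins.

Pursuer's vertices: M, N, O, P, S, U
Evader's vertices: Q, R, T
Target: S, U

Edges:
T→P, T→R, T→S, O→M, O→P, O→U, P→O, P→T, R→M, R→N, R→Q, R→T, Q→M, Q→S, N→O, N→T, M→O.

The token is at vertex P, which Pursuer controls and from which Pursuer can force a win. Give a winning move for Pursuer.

A0 = {S, U}
A1: add {O} — O (Pursuer) has O→U.
A2: add {M, N, P} — M (Pursuer) has M→O; N (Pursuer) has N→O; P (Pursuer) has P→O.
A3: add {Q} — Q (Evader): all of {M, S} already in.
A4 = A3; e.g. R (Evader) can still go to T. Fixed point.
From P, successor O is in the attractor (rank 1); the other successor T is not.

O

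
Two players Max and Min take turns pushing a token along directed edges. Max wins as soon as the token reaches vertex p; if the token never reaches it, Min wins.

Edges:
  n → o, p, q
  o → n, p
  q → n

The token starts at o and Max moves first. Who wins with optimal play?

Track states (vertex, player-to-move).
A0 = {(p,Max), (p,Min)}
A1: add {(n,Max), (o,Max)}.
(o,Max) ∈ A1 ⇒ Max forces the target.

Max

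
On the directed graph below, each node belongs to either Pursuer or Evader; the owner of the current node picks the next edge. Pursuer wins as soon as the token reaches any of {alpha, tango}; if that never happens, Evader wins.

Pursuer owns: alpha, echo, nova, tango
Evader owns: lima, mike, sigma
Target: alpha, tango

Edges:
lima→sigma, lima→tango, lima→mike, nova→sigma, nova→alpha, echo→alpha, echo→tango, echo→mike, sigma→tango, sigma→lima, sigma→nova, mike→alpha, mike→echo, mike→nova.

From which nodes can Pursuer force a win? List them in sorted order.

A0 = {alpha, tango}
A1: add {echo, nova} — echo (Pursuer) has echo→alpha; nova (Pursuer) has nova→alpha.
A2: add {mike} — mike (Evader): all of {alpha, echo, nova} already in.
A3 = A2; e.g. sigma (Evader) can still go to lima. Fixed point.
Pursuer's winning region = {alpha, echo, mike, nova, tango}.

alpha, echo, mike, nova, tango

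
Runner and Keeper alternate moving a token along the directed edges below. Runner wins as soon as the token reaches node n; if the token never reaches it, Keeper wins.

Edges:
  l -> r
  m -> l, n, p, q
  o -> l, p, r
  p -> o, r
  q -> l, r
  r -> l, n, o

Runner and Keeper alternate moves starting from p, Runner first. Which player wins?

Track states (vertex, player-to-move).
A0 = {(n,Runner), (n,Keeper)}
A1: add {(m,Runner), (r,Runner)}.
A2: add {(l,Keeper)}.
A3: add {(o,Runner), (q,Runner)}.
A4: add {(p,Keeper)}.
A5 = A4; e.g. (l,Runner) stays out. (p,Runner) never enters ⇒ Keeper avoids the target.

Keeper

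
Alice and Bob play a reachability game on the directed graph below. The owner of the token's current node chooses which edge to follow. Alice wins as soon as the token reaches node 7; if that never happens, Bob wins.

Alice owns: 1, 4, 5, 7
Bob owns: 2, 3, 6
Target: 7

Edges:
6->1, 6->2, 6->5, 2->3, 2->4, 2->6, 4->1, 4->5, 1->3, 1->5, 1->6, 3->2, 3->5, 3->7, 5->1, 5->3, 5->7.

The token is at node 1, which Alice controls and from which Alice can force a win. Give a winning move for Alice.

A0 = {7}
A1: add {5} — 5 (Alice) has 5→7.
A2: add {1, 4} — 1 (Alice) has 1→5; 4 (Alice) has 4→5.
A3 = A2; e.g. 2 (Bob) can still go to 3. Fixed point.
From 1, successor 5 is in the attractor (rank 1); the other successors 3, 6 are not.

5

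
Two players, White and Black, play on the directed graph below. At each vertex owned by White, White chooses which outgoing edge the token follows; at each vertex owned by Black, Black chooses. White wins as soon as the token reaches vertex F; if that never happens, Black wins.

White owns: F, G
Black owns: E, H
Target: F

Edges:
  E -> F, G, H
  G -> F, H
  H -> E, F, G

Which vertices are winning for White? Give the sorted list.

A0 = {F}
A1: add {G} — G (White) has G→F.
A2 = A1; e.g. E (Black) can still go to H. Fixed point.
White's winning region = {F, G}.

F, G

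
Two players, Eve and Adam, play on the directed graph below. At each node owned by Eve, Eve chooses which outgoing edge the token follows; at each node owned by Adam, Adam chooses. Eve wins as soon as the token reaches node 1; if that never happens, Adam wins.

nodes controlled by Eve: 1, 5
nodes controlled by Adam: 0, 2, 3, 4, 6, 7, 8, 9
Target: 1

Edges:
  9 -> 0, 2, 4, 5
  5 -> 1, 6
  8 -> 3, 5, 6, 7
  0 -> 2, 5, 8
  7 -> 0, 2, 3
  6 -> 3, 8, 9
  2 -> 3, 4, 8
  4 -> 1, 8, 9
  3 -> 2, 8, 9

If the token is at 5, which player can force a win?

A0 = {1}
A1: add {5} — 5 (Eve) has 5→1.
A2 = A1; e.g. 0 (Adam) can still go to 2. Fixed point.
5 ∈ A1, so Eve can force the target.

Eve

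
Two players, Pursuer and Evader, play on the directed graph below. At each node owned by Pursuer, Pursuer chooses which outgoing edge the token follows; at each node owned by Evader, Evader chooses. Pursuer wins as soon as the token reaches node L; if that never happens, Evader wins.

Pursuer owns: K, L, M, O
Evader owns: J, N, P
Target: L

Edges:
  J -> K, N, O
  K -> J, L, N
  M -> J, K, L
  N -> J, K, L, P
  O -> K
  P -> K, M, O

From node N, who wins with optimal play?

Evader

A0 = {L}
A1: add {K, M} — K (Pursuer) has K→L; M (Pursuer) has M→L.
A2: add {O} — O (Pursuer) has O→K.
A3: add {P} — P (Evader): all of {K, M, O} already in.
A4 = A3; e.g. J (Evader) can still go to N. Fixed point.
N never enters the attractor, so Evader can avoid the target forever.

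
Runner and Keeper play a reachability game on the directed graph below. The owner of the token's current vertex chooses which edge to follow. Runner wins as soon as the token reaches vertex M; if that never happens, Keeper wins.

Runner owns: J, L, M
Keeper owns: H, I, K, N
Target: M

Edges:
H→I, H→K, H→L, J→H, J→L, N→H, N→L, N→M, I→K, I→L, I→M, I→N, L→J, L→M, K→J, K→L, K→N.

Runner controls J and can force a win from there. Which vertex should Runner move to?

A0 = {M}
A1: add {L} — L (Runner) has L→M.
A2: add {J} — J (Runner) has J→L.
A3 = A2; e.g. H (Keeper) can still go to I. Fixed point.
From J, successor L is in the attractor (rank 1); the other successor H is not.

L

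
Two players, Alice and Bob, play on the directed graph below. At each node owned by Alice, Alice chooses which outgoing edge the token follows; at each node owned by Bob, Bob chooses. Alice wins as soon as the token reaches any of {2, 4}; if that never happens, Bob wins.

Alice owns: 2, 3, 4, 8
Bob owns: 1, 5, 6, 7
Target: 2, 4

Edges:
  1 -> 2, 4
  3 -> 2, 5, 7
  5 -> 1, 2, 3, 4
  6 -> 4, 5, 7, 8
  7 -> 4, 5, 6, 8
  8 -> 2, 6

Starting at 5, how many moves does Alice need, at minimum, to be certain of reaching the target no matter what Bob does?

2

A0 = {2, 4}
A1: add {1, 3, 8} — 1 (Bob): all of {2, 4} already in; 3 (Alice) has 3→2; 8 (Alice) has 8→2.
A2: add {5} — 5 (Bob): all of {1, 2, 3, 4} already in.
A3 = A2; e.g. 6 (Bob) can still go to 7. Fixed point.
5 enters the attractor at level 2, so Alice can force the target in 2 moves from there.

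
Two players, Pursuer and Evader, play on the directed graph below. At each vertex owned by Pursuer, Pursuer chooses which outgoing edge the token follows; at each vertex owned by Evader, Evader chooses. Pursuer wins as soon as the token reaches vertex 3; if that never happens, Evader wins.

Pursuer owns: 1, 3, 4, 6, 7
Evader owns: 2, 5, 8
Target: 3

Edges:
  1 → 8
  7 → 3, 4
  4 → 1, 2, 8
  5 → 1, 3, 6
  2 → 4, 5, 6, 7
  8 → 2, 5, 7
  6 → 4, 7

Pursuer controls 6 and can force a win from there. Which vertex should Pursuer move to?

7

A0 = {3}
A1: add {7} — 7 (Pursuer) has 7→3.
A2: add {6} — 6 (Pursuer) has 6→7.
A3 = A2; e.g. 1 (Pursuer) has no edge into A2. Fixed point.
From 6, successor 7 is in the attractor (rank 1); the other successor 4 is not.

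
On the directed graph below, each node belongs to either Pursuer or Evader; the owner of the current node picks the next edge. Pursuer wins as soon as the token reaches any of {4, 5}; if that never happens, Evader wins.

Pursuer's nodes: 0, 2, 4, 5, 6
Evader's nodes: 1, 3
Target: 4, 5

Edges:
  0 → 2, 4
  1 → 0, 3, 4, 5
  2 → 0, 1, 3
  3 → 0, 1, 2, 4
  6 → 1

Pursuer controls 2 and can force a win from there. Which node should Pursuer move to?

A0 = {4, 5}
A1: add {0} — 0 (Pursuer) has 0→4.
A2: add {2} — 2 (Pursuer) has 2→0.
A3 = A2; e.g. 1 (Evader) can still go to 3. Fixed point.
From 2, successor 0 is in the attractor (rank 1); the other successors 1, 3 are not.

0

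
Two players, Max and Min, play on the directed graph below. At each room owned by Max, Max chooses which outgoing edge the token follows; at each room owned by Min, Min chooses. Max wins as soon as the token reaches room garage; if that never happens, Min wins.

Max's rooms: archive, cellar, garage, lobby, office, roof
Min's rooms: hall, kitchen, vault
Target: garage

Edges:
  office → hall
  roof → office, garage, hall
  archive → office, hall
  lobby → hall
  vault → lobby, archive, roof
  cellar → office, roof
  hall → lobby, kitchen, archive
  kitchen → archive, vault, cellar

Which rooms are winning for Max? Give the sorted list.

A0 = {garage}
A1: add {roof} — roof (Max) has roof→garage.
A2: add {cellar} — cellar (Max) has cellar→roof.
A3 = A2; e.g. office (Max) has no edge into A2. Fixed point.
Max's winning region = {cellar, garage, roof}.

cellar, garage, roof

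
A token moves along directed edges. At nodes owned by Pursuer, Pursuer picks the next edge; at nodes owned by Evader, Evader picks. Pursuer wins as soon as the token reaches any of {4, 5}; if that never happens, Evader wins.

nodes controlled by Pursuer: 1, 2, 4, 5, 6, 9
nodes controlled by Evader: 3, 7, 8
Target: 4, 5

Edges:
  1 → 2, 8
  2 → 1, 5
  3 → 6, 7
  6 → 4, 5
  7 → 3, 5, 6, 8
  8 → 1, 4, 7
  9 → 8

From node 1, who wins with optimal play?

A0 = {4, 5}
A1: add {2, 6} — 2 (Pursuer) has 2→5; 6 (Pursuer) has 6→4.
A2: add {1} — 1 (Pursuer) has 1→2.
A3 = A2; e.g. 3 (Evader) can still go to 7. Fixed point.
1 ∈ A2, so Pursuer can force the target.

Pursuer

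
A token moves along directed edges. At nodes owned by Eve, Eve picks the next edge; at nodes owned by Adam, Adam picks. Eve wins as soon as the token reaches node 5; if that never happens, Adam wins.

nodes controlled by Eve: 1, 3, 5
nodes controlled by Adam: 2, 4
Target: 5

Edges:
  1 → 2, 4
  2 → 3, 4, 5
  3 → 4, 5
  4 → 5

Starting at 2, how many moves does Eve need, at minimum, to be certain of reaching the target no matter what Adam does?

2

A0 = {5}
A1: add {3, 4} — 3 (Eve) has 3→5; 4 (Adam): all of {5} already in.
A2: add {1, 2} — 1 (Eve) has 1→4; 2 (Adam): all of {3, 4, 5} already in.
A2 = all vertices. Fixed point.
2 enters the attractor at level 2, so Eve can force the target in 2 moves from there.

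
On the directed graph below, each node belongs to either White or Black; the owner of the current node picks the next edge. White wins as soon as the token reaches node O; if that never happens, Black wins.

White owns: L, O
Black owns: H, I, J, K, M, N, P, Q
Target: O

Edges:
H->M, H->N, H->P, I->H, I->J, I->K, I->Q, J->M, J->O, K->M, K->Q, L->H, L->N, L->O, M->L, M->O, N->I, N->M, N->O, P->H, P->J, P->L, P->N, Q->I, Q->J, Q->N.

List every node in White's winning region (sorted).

A0 = {O}
A1: add {L} — L (White) has L→O.
A2: add {M} — M (Black): all of {L, O} already in.
A3: add {J} — J (Black): all of {M, O} already in.
A4 = A3; e.g. H (Black) can still go to N. Fixed point.
White's winning region = {J, L, M, O}.

J, L, M, O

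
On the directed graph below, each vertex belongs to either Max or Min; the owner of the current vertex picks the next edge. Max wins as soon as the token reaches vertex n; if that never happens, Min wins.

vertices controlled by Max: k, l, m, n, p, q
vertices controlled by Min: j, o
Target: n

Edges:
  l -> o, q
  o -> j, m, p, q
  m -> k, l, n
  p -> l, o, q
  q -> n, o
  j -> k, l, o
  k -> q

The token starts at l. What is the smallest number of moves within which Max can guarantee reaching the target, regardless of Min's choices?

2

A0 = {n}
A1: add {m, q} — m (Max) has m→n; q (Max) has q→n.
A2: add {k, l, p} — k (Max) has k→q; l (Max) has l→q; p (Max) has p→q.
A3 = A2; e.g. j (Min) can still go to o. Fixed point.
l enters the attractor at level 2, so Max can force the target in 2 moves from there.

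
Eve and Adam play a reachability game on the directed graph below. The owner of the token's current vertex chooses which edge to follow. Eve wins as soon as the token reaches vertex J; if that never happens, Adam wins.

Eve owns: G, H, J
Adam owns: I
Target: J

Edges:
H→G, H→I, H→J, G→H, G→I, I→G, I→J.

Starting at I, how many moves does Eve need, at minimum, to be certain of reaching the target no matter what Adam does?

3

A0 = {J}
A1: add {H} — H (Eve) has H→J.
A2: add {G} — G (Eve) has G→H.
A3: add {I} — I (Adam): all of {G, J} already in.
A3 = all vertices. Fixed point.
I enters the attractor at level 3, so Eve can force the target in 3 moves from there.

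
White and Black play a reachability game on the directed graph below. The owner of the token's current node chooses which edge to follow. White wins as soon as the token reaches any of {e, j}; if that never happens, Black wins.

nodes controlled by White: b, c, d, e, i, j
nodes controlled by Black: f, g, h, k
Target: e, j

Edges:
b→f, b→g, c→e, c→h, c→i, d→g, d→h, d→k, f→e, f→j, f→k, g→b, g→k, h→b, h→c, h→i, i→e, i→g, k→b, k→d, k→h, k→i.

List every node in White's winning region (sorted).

A0 = {e, j}
A1: add {c, i} — c (White) has c→e; i (White) has i→e.
A2 = A1; e.g. b (White) has no edge into A1. Fixed point.
White's winning region = {c, e, i, j}.

c, e, i, j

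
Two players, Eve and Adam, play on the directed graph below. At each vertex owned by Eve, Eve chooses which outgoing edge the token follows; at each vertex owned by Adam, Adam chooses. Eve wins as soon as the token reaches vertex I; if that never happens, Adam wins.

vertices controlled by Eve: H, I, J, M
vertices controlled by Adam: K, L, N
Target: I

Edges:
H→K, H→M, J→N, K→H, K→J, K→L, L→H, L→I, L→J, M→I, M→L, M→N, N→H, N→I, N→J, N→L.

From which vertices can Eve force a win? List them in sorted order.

A0 = {I}
A1: add {M} — M (Eve) has M→I.
A2: add {H} — H (Eve) has H→M.
A3 = A2; e.g. J (Eve) has no edge into A2. Fixed point.
Eve's winning region = {H, I, M}.

H, I, M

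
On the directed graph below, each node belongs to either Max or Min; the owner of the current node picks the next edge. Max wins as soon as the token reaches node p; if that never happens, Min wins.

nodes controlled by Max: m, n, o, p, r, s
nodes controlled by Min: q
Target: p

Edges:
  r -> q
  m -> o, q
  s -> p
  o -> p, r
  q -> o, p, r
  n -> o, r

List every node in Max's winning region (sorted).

m, n, o, p, s

A0 = {p}
A1: add {o, s} — o (Max) has o→p; s (Max) has s→p.
A2: add {m, n} — m (Max) has m→o; n (Max) has n→o.
A3 = A2; e.g. q (Min) can still go to r. Fixed point.
Max's winning region = {m, n, o, p, s}.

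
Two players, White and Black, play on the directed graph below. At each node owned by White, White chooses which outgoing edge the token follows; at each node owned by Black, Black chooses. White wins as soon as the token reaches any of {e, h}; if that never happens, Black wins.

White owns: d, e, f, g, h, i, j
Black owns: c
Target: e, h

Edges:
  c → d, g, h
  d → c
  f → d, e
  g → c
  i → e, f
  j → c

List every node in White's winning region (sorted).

A0 = {e, h}
A1: add {f, i} — f (White) has f→e; i (White) has i→e.
A2 = A1; e.g. c (Black) can still go to d. Fixed point.
White's winning region = {e, f, h, i}.

e, f, h, i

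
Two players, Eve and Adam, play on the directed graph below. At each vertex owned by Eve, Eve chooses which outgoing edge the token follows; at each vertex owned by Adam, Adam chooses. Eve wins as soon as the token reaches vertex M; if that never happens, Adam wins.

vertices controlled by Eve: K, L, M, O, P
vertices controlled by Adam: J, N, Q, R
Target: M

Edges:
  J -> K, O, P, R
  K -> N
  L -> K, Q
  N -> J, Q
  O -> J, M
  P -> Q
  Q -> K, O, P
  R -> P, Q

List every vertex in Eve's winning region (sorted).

M, O

A0 = {M}
A1: add {O} — O (Eve) has O→M.
A2 = A1; e.g. J (Adam) can still go to K. Fixed point.
Eve's winning region = {M, O}.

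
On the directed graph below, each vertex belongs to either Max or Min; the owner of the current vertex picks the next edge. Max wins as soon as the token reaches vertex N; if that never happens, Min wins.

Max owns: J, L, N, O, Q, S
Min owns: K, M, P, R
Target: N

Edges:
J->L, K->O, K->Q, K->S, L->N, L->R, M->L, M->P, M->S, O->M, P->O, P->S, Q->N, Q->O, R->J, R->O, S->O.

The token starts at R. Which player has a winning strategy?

Min

A0 = {N}
A1: add {L, Q} — L (Max) has L→N; Q (Max) has Q→N.
A2: add {J} — J (Max) has J→L.
A3 = A2; e.g. K (Min) can still go to O. Fixed point.
R never enters the attractor, so Min can avoid the target forever.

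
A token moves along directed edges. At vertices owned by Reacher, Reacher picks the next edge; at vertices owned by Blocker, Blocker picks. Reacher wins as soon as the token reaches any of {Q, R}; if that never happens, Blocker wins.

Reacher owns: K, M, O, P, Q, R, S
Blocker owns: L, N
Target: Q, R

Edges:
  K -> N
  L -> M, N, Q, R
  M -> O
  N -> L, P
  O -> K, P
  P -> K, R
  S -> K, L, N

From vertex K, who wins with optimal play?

A0 = {Q, R}
A1: add {P} — P (Reacher) has P→R.
A2: add {O} — O (Reacher) has O→P.
A3: add {M} — M (Reacher) has M→O.
A4 = A3; e.g. K (Reacher) has no edge into A3. Fixed point.
K never enters the attractor, so Blocker can avoid the target forever.

Blocker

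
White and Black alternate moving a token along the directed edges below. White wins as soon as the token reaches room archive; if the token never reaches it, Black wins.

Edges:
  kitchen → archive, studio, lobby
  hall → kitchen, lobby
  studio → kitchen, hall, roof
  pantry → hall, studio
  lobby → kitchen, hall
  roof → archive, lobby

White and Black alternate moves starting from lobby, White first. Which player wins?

Black

Track states (vertex, player-to-move).
A0 = {(archive,White), (archive,Black)}
A1: add {(kitchen,White), (roof,White)}.
A2 = A1; e.g. (kitchen,Black) stays out. (lobby,White) never enters ⇒ Black avoids the target.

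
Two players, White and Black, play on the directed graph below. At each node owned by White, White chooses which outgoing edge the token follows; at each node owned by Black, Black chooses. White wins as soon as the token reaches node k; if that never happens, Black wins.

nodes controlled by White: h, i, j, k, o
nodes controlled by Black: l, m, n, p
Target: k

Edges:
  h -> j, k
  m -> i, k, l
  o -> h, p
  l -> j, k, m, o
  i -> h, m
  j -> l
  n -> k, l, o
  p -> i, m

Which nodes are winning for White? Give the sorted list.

A0 = {k}
A1: add {h} — h (White) has h→k.
A2: add {i, o} — i (White) has i→h; o (White) has o→h.
A3 = A2; e.g. j (White) has no edge into A2. Fixed point.
White's winning region = {h, i, k, o}.

h, i, k, o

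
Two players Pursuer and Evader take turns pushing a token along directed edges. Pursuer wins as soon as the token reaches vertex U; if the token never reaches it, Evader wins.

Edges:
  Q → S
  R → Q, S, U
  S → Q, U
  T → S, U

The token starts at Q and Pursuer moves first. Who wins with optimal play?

Track states (vertex, player-to-move).
A0 = {(U,Pursuer), (U,Evader)}
A1: add {(R,Pursuer), (S,Pursuer), (T,Pursuer)}.
A2: add {(Q,Evader), (T,Evader)}.
A3 = A2; e.g. (Q,Pursuer) stays out. (Q,Pursuer) never enters ⇒ Evader avoids the target.

Evader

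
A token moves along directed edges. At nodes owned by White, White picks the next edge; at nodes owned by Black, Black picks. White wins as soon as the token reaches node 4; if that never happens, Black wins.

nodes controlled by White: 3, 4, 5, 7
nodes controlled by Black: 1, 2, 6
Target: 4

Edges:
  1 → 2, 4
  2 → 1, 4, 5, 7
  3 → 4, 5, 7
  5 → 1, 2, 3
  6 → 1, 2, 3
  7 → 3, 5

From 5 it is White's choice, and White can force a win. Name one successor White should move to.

3

A0 = {4}
A1: add {3} — 3 (White) has 3→4.
A2: add {5, 7} — 5 (White) has 5→3; 7 (White) has 7→3.
A3 = A2; e.g. 1 (Black) can still go to 2. Fixed point.
From 5, successor 3 is in the attractor (rank 1); the other successors 1, 2 are not.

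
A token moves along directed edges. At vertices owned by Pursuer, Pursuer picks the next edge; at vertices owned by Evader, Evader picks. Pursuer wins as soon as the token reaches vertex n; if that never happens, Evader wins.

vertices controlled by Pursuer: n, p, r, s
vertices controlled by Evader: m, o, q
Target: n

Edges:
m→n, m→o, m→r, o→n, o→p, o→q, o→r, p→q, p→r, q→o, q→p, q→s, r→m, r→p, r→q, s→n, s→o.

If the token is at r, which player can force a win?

A0 = {n}
A1: add {s} — s (Pursuer) has s→n.
A2 = A1; e.g. m (Evader) can still go to o. Fixed point.
r never enters the attractor, so Evader can avoid the target forever.

Evader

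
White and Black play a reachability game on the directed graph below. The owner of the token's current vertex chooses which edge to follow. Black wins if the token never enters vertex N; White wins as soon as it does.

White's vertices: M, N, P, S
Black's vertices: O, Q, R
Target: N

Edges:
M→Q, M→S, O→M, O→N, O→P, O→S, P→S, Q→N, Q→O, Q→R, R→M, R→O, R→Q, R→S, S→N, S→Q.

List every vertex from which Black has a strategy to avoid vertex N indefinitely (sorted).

Q, R

A0 = {N}
A1: add {S} — S (White) has S→N.
A2: add {M, P} — M (White) has M→S; P (White) has P→S.
A3: add {O} — O (Black): all of {M, N, P, S} already in.
A4 = A3; e.g. Q (Black) can still go to R. Fixed point.
White's attractor = {M, N, O, P, S}; Black avoids the target exactly from the complement.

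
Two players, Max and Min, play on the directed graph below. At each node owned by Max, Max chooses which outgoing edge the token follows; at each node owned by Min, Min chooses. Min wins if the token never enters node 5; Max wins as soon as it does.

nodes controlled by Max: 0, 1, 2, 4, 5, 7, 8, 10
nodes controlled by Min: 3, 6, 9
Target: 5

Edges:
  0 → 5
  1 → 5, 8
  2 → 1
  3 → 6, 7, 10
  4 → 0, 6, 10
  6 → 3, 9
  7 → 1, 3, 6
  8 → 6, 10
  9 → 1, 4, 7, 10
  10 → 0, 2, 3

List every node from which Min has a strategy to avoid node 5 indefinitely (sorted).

A0 = {5}
A1: add {0, 1} — 0 (Max) has 0→5; 1 (Max) has 1→5.
A2: add {2, 4, 7, 10} — 2 (Max) has 2→1; 4 (Max) has 4→0; 7 (Max) has 7→1; 10 (Max) has 10→0.
A3: add {8, 9} — 8 (Max) has 8→10; 9 (Min): all of {1, 4, 7, 10} already in.
A4 = A3; e.g. 3 (Min) can still go to 6. Fixed point.
Max's attractor = {0, 1, 2, 4, 5, 7, 8, 9, 10}; Min avoids the target exactly from the complement.

3, 6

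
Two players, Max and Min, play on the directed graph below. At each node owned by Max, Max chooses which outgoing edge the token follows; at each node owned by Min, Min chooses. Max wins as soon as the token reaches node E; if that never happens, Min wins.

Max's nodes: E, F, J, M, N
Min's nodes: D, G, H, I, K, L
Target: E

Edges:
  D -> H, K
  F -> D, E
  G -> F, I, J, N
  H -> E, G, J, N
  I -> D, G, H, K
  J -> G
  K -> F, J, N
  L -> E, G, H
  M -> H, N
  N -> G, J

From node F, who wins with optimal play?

Max

A0 = {E}
A1: add {F} — F (Max) has F→E.
A2 = A1; e.g. D (Min) can still go to H. Fixed point.
F ∈ A1, so Max can force the target.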